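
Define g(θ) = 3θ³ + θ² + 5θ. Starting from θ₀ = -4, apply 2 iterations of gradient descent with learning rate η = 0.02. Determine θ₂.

g′(θ) = 9θ² + 2θ + 5
Step 1: g′(-4) = 141; θ₁ = -4 − 0.02·141 = -6.82
Step 2: g′(-6.82) = 409.9716; θ₂ = -6.82 − 0.02·409.9716 = -15.019432

-15.019432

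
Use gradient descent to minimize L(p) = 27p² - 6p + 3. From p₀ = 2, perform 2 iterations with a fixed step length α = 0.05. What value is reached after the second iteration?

L′(p) = 54p - 6
Step 1: L′(2) = 102; p₁ = 2 − 0.05·102 = -3.1
Step 2: L′(-3.1) = -173.4; p₂ = -3.1 − 0.05·(-173.4) = 5.57

5.57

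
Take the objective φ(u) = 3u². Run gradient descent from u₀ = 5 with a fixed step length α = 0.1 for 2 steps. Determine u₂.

0.8

φ′(u) = 6u
u₁ = 5 − 0.1·30 = 2
u₂ = 2 − 0.1·12 = 0.8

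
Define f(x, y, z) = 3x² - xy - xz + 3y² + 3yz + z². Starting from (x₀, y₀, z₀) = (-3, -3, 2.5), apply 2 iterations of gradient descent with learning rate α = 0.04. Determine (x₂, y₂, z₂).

∇f = (6x - y - z, -x + 6y + 3z, -x + 3y + 2z)
Step 1: at (-3, -3, 2.5), ∇f = (-17.5, -7.5, -1) → (-3, -3, 2.5) − 0.04·(-17.5, -7.5, -1) = (-2.3, -2.7, 2.54)
Step 2: at (-2.3, -2.7, 2.54), ∇f = (-13.64, -6.28, -0.72) → (-2.3, -2.7, 2.54) − 0.04·(-13.64, -6.28, -0.72) = (-1.7544, -2.4488, 2.5688)

(-1.7544, -2.4488, 2.5688)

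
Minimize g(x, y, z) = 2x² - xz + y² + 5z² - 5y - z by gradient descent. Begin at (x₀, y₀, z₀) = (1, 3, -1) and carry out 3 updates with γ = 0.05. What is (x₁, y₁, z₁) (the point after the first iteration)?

∇g = (4x - z, 2y - 5, -x + 10z - 1)
(x₁, y₁, z₁) = (1, 3, -1) − 0.05·(5, 1, -12) = (0.75, 2.95, -0.4)

(0.75, 2.95, -0.4)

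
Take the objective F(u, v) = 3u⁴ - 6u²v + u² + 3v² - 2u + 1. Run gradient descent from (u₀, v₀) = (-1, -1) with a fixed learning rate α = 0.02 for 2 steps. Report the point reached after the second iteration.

∇F = (12u³ - 12uv + 2u - 2, -6u² + 6v)
(u₁, v₁) = (-1, -1) − 0.02·(-28, -12) = (-0.44, -0.76)
(u₂, v₂) = (-0.44, -0.76) − 0.02·(-7.915008, -5.7216) = (-0.28169984, -0.645568)

(-0.28169984, -0.645568)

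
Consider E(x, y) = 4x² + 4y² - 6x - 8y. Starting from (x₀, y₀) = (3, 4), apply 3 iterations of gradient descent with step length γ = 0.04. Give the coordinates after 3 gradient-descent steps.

(1.457472, 1.943296)

∇E = (8x - 6, 8y - 8)
(x₁, y₁) = (3, 4) − 0.04·(18, 24) = (2.28, 3.04)
(x₂, y₂) = (2.28, 3.04) − 0.04·(12.24, 16.32) = (1.7904, 2.3872)
(x₃, y₃) = (1.7904, 2.3872) − 0.04·(8.3232, 11.0976) = (1.457472, 1.943296)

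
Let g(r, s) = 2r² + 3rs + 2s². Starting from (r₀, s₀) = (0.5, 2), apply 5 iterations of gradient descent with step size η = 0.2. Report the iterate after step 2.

∇g = (4r + 3s, 3r + 4s)
Step 1: at (0.5, 2), ∇g = (8, 9.5) → (0.5, 2) − 0.2·(8, 9.5) = (-1.1, 0.1)
Step 2: at (-1.1, 0.1), ∇g = (-4.1, -2.9) → (-1.1, 0.1) − 0.2·(-4.1, -2.9) = (-0.28, 0.68)

(-0.28, 0.68)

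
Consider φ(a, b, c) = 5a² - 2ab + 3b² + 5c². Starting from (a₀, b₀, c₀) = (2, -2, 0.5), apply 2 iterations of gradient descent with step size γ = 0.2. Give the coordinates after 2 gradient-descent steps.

(3.28, -1.36, 0.5)

∇φ = (10a - 2b, -2a + 6b, 10c)
Step 1: at (2, -2, 0.5), ∇φ = (24, -16, 5) → (2, -2, 0.5) − 0.2·(24, -16, 5) = (-2.8, 1.2, -0.5)
Step 2: at (-2.8, 1.2, -0.5), ∇φ = (-30.4, 12.8, -5) → (-2.8, 1.2, -0.5) − 0.2·(-30.4, 12.8, -5) = (3.28, -1.36, 0.5)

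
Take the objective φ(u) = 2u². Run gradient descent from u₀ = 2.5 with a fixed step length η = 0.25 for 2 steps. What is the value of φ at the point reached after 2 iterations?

φ′(u) = 4u
u₁ = 2.5 − 0.25·10 = 0
u₂ = 0 − 0.25·0 = 0
φ(0) = 0

0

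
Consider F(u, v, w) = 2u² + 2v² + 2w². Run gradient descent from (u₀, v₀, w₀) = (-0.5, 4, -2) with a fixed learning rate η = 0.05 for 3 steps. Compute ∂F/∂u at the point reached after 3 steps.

∇F = (4u, 4v, 4w)
Step 1: at (-0.5, 4, -2), ∇F = (-2, 16, -8) → (-0.5, 4, -2) − 0.05·(-2, 16, -8) = (-0.4, 3.2, -1.6)
Step 2: at (-0.4, 3.2, -1.6), ∇F = (-1.6, 12.8, -6.4) → (-0.4, 3.2, -1.6) − 0.05·(-1.6, 12.8, -6.4) = (-0.32, 2.56, -1.28)
Step 3: at (-0.32, 2.56, -1.28), ∇F = (-1.28, 10.24, -5.12) → (-0.32, 2.56, -1.28) − 0.05·(-1.28, 10.24, -5.12) = (-0.256, 2.048, -1.024)
∂F/∂u at (-0.256, 2.048, -1.024) = -1.024

-1.024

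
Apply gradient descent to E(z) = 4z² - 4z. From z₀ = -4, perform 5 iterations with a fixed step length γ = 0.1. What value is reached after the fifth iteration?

0.49856

E′(z) = 8z - 4
z₁ = -4 − 0.1·(-36) = -0.4
z₂ = -0.4 − 0.1·(-7.2) = 0.32
z₃ = 0.32 − 0.1·(-1.44) = 0.464
z₄ = 0.464 − 0.1·(-0.288) = 0.4928
z₅ = 0.4928 − 0.1·(-0.0576) = 0.49856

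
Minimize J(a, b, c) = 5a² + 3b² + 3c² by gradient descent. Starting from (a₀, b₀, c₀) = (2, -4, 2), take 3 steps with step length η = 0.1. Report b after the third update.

-0.256

∇J = (10a, 6b, 6c)
(a₁, b₁, c₁) = (2, -4, 2) − 0.1·(20, -24, 12) = (0, -1.6, 0.8)
(a₂, b₂, c₂) = (0, -1.6, 0.8) − 0.1·(0, -9.6, 4.8) = (0, -0.64, 0.32)
(a₃, b₃, c₃) = (0, -0.64, 0.32) − 0.1·(0, -3.84, 1.92) = (0, -0.256, 0.128)
b = -0.256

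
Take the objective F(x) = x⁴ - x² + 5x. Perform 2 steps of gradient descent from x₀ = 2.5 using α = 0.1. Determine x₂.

F′(x) = 4x³ - 2x + 5
x₁ = 2.5 − 0.1·62.5 = -3.75
x₂ = -3.75 − 0.1·(-198.4375) = 16.09375

16.09375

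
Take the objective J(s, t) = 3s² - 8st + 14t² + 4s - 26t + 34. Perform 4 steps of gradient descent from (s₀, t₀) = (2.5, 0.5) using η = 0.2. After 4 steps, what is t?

∇J = (6s - 8t + 4, -8s + 28t - 26)
Step 1: at (2.5, 0.5), ∇J = (15, -32) → (2.5, 0.5) − 0.2·(15, -32) = (-0.5, 6.9)
Step 2: at (-0.5, 6.9), ∇J = (-54.2, 171.2) → (-0.5, 6.9) − 0.2·(-54.2, 171.2) = (10.34, -27.34)
Step 3: at (10.34, -27.34), ∇J = (284.76, -874.24) → (10.34, -27.34) − 0.2·(284.76, -874.24) = (-46.612, 147.508)
Step 4: at (-46.612, 147.508), ∇J = (-1455.736, 4477.12) → (-46.612, 147.508) − 0.2·(-1455.736, 4477.12) = (244.5352, -747.916)
t = -747.916

-747.916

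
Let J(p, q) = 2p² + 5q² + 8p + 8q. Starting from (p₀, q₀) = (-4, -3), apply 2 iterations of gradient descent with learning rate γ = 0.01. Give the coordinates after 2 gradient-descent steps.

(-3.8432, -2.582)

∇J = (4p + 8, 10q + 8)
Step 1: at (-4, -3), ∇J = (-8, -22) → (-4, -3) − 0.01·(-8, -22) = (-3.92, -2.78)
Step 2: at (-3.92, -2.78), ∇J = (-7.68, -19.8) → (-3.92, -2.78) − 0.01·(-7.68, -19.8) = (-3.8432, -2.582)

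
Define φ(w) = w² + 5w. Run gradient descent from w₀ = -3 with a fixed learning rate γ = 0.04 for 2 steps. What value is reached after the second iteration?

-2.9232

φ′(w) = 2w + 5
w₁ = -3 − 0.04·(-1) = -2.96
w₂ = -2.96 − 0.04·(-0.92) = -2.9232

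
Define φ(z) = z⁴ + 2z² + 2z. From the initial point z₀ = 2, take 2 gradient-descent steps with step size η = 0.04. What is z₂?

0.18355712

φ′(z) = 4z³ + 4z + 2
z₁ = 2 − 0.04·42 = 0.32
z₂ = 0.32 − 0.04·3.411072 = 0.18355712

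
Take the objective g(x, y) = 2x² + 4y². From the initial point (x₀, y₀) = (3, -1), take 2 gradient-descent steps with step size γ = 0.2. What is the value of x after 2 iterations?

0.12

∇g = (4x, 8y)
Step 1: at (3, -1), ∇g = (12, -8) → (3, -1) − 0.2·(12, -8) = (0.6, 0.6)
Step 2: at (0.6, 0.6), ∇g = (2.4, 4.8) → (0.6, 0.6) − 0.2·(2.4, 4.8) = (0.12, -0.36)
x = 0.12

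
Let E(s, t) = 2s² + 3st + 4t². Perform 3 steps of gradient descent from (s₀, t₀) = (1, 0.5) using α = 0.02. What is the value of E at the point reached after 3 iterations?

1.484280171104

∇E = (4s + 3t, 3s + 8t)
(s₁, t₁) = (1, 0.5) − 0.02·(5.5, 7) = (0.89, 0.36)
(s₂, t₂) = (0.89, 0.36) − 0.02·(4.64, 5.55) = (0.7972, 0.249)
(s₃, t₃) = (0.7972, 0.249) − 0.02·(3.9358, 4.3836) = (0.718484, 0.161328)
E(0.718484, 0.161328) = 1.484280171104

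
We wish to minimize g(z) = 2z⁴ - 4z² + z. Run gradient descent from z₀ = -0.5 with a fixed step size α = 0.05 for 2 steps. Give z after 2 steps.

g′(z) = 8z³ - 8z + 1
Step 1: g′(-0.5) = 4; z₁ = -0.5 − 0.05·4 = -0.7
Step 2: g′(-0.7) = 3.856; z₂ = -0.7 − 0.05·3.856 = -0.8928

-0.8928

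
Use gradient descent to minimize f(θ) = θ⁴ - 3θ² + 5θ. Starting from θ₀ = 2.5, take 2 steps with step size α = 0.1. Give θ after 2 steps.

3.41875

f′(θ) = 4θ³ - 6θ + 5
Step 1: f′(2.5) = 52.5; θ₁ = 2.5 − 0.1·52.5 = -2.75
Step 2: f′(-2.75) = -61.6875; θ₂ = -2.75 − 0.1·(-61.6875) = 3.41875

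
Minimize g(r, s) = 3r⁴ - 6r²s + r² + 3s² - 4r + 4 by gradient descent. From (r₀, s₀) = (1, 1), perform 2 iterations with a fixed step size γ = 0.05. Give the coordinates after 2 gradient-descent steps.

∇g = (12r³ - 12rs + 2r - 4, -6r² + 6s)
Step 1: at (1, 1), ∇g = (-2, 0) → (1, 1) − 0.05·(-2, 0) = (1.1, 1)
Step 2: at (1.1, 1), ∇g = (0.972, -1.26) → (1.1, 1) − 0.05·(0.972, -1.26) = (1.0514, 1.063)

(1.0514, 1.063)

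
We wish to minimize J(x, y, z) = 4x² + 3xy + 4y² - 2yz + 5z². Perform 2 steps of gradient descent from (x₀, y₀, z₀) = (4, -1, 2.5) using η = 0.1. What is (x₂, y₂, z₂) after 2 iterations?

∇J = (8x + 3y, 3x + 8y - 2z, -2y + 10z)
Step 1: at (4, -1, 2.5), ∇J = (29, -1, 27) → (4, -1, 2.5) − 0.1·(29, -1, 27) = (1.1, -0.9, -0.2)
Step 2: at (1.1, -0.9, -0.2), ∇J = (6.1, -3.5, -0.2) → (1.1, -0.9, -0.2) − 0.1·(6.1, -3.5, -0.2) = (0.49, -0.55, -0.18)

(0.49, -0.55, -0.18)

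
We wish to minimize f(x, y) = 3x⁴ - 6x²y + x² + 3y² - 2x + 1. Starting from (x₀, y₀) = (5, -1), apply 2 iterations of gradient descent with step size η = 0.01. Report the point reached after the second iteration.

∇f = (12x³ - 12xy + 2x - 2, -6x² + 6y)
Step 1: at (5, -1), ∇f = (1568, -156) → (5, -1) − 0.01·(1568, -156) = (-10.68, 0.56)
Step 2: at (-10.68, 0.56), ∇f = (-14569.827584, -681.0144) → (-10.68, 0.56) − 0.01·(-14569.827584, -681.0144) = (135.01827584, 7.370144)

(135.01827584, 7.370144)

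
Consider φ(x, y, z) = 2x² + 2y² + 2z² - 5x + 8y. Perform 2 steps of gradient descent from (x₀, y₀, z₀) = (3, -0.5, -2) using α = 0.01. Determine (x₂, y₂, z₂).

∇φ = (4x - 5, 4y + 8, 4z)
Step 1: at (3, -0.5, -2), ∇φ = (7, 6, -8) → (3, -0.5, -2) − 0.01·(7, 6, -8) = (2.93, -0.56, -1.92)
Step 2: at (2.93, -0.56, -1.92), ∇φ = (6.72, 5.76, -7.68) → (2.93, -0.56, -1.92) − 0.01·(6.72, 5.76, -7.68) = (2.8628, -0.6176, -1.8432)

(2.8628, -0.6176, -1.8432)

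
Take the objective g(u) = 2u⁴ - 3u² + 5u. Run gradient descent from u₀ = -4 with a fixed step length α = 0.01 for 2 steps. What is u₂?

g′(u) = 8u³ - 6u + 5
u₁ = -4 − 0.01·(-483) = 0.83
u₂ = 0.83 − 0.01·4.594296 = 0.78405704

0.78405704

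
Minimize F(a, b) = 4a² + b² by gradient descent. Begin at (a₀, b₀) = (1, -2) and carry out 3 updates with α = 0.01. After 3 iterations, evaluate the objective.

∇F = (8a, 2b)
Step 1: at (1, -2), ∇F = (8, -4) → (1, -2) − 0.01·(8, -4) = (0.92, -1.96)
Step 2: at (0.92, -1.96), ∇F = (7.36, -3.92) → (0.92, -1.96) − 0.01·(7.36, -3.92) = (0.8464, -1.9208)
Step 3: at (0.8464, -1.9208), ∇F = (6.7712, -3.8416) → (0.8464, -1.9208) − 0.01·(6.7712, -3.8416) = (0.778688, -1.882384)
F(0.778688, -1.882384) = 5.968789528832

5.968789528832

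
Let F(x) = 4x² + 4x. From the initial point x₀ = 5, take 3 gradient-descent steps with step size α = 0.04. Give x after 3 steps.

F′(x) = 8x + 4
x₁ = 5 − 0.04·44 = 3.24
x₂ = 3.24 − 0.04·29.92 = 2.0432
x₃ = 2.0432 − 0.04·20.3456 = 1.229376

1.229376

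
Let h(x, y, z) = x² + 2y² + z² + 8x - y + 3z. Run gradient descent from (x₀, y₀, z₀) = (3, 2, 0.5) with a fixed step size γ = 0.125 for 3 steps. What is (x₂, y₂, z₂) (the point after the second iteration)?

(-0.0625, 0.6875, -0.375)

∇h = (2x + 8, 4y - 1, 2z + 3)
Step 1: at (3, 2, 0.5), ∇h = (14, 7, 4) → (3, 2, 0.5) − 0.125·(14, 7, 4) = (1.25, 1.125, 0)
Step 2: at (1.25, 1.125, 0), ∇h = (10.5, 3.5, 3) → (1.25, 1.125, 0) − 0.125·(10.5, 3.5, 3) = (-0.0625, 0.6875, -0.375)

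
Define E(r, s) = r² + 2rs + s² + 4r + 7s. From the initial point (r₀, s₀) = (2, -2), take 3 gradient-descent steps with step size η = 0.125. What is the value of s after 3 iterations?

∇E = (2r + 2s + 4, 2r + 2s + 7)
Step 1: at (2, -2), ∇E = (4, 7) → (2, -2) − 0.125·(4, 7) = (1.5, -2.875)
Step 2: at (1.5, -2.875), ∇E = (1.25, 4.25) → (1.5, -2.875) − 0.125·(1.25, 4.25) = (1.34375, -3.40625)
Step 3: at (1.34375, -3.40625), ∇E = (-0.125, 2.875) → (1.34375, -3.40625) − 0.125·(-0.125, 2.875) = (1.359375, -3.765625)
s = -3.765625

-3.765625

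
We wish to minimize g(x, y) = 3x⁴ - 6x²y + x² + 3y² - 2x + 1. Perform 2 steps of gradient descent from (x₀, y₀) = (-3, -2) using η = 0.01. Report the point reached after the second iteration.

(0.73698432, -1.194704)

∇g = (12x³ - 12xy + 2x - 2, -6x² + 6y)
(x₁, y₁) = (-3, -2) − 0.01·(-404, -66) = (1.04, -1.34)
(x₂, y₂) = (1.04, -1.34) − 0.01·(30.301568, -14.5296) = (0.73698432, -1.194704)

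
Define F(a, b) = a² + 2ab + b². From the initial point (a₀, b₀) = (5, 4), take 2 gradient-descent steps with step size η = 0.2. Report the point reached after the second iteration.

(0.68, -0.32)

∇F = (2a + 2b, 2a + 2b)
Step 1: at (5, 4), ∇F = (18, 18) → (5, 4) − 0.2·(18, 18) = (1.4, 0.4)
Step 2: at (1.4, 0.4), ∇F = (3.6, 3.6) → (1.4, 0.4) − 0.2·(3.6, 3.6) = (0.68, -0.32)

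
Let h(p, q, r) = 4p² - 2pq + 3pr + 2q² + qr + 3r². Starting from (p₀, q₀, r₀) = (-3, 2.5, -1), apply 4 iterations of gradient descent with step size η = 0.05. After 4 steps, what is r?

-0.0654375

∇h = (8p - 2q + 3r, -2p + 4q + r, 3p + q + 6r)
Step 1: at (-3, 2.5, -1), ∇h = (-32, 15, -12.5) → (-3, 2.5, -1) − 0.05·(-32, 15, -12.5) = (-1.4, 1.75, -0.375)
Step 2: at (-1.4, 1.75, -0.375), ∇h = (-15.825, 9.425, -4.7) → (-1.4, 1.75, -0.375) − 0.05·(-15.825, 9.425, -4.7) = (-0.60875, 1.27875, -0.14)
Step 3: at (-0.60875, 1.27875, -0.14), ∇h = (-7.8475, 6.1925, -1.3875) → (-0.60875, 1.27875, -0.14) − 0.05·(-7.8475, 6.1925, -1.3875) = (-0.216375, 0.969125, -0.070625)
Step 4: at (-0.216375, 0.969125, -0.070625), ∇h = (-3.881125, 4.238625, -0.10375) → (-0.216375, 0.969125, -0.070625) − 0.05·(-3.881125, 4.238625, -0.10375) = (-0.02231875, 0.75719375, -0.0654375)
r = -0.0654375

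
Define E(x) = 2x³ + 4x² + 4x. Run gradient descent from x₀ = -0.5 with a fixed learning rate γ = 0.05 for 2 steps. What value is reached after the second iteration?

E′(x) = 6x² + 8x + 4
x₁ = -0.5 − 0.05·1.5 = -0.575
x₂ = -0.575 − 0.05·1.38375 = -0.6441875

-0.6441875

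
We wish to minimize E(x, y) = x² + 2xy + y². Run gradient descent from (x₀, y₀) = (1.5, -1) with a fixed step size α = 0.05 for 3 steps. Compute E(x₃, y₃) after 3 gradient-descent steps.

∇E = (2x + 2y, 2x + 2y)
(x₁, y₁) = (1.5, -1) − 0.05·(1, 1) = (1.45, -1.05)
(x₂, y₂) = (1.45, -1.05) − 0.05·(0.8, 0.8) = (1.41, -1.09)
(x₃, y₃) = (1.41, -1.09) − 0.05·(0.64, 0.64) = (1.378, -1.122)
E(1.378, -1.122) = 0.065536

0.065536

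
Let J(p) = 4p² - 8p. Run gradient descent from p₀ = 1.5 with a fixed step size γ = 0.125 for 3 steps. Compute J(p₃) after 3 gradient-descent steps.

J′(p) = 8p - 8
Step 1: J′(1.5) = 4; p₁ = 1.5 − 0.125·4 = 1
Step 2: J′(1) = 0; p₂ = 1 − 0.125·0 = 1
Step 3: J′(1) = 0; p₃ = 1 − 0.125·0 = 1
J(1) = -4

-4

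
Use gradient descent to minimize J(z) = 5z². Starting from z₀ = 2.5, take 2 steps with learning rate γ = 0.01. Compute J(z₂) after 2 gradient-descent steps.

20.503125

J′(z) = 10z
z₁ = 2.5 − 0.01·25 = 2.25
z₂ = 2.25 − 0.01·22.5 = 2.025
J(2.025) = 20.503125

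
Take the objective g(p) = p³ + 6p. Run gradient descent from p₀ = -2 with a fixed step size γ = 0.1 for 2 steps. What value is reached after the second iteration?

-8.732

g′(p) = 3p² + 6
p₁ = -2 − 0.1·18 = -3.8
p₂ = -3.8 − 0.1·49.32 = -8.732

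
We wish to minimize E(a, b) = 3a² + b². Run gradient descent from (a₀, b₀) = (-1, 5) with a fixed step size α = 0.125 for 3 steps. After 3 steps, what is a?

∇E = (6a, 2b)
(a₁, b₁) = (-1, 5) − 0.125·(-6, 10) = (-0.25, 3.75)
(a₂, b₂) = (-0.25, 3.75) − 0.125·(-1.5, 7.5) = (-0.0625, 2.8125)
(a₃, b₃) = (-0.0625, 2.8125) − 0.125·(-0.375, 5.625) = (-0.015625, 2.109375)
a = -0.015625

-0.015625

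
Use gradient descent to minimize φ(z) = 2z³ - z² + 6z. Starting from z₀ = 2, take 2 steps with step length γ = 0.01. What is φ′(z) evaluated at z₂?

17.036895148416

φ′(z) = 6z² - 2z + 6
Step 1: φ′(2) = 26; z₁ = 2 − 0.01·26 = 1.74
Step 2: φ′(1.74) = 20.6856; z₂ = 1.74 − 0.01·20.6856 = 1.533144
φ′(z) at (1.533144) = 17.036895148416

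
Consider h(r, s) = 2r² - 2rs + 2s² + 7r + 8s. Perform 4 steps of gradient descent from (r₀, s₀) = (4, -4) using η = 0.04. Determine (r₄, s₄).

(0.32649216, -2.45354496)

∇h = (4r - 2s + 7, -2r + 4s + 8)
(r₁, s₁) = (4, -4) − 0.04·(31, -16) = (2.76, -3.36)
(r₂, s₂) = (2.76, -3.36) − 0.04·(24.76, -10.96) = (1.7696, -2.9216)
(r₃, s₃) = (1.7696, -2.9216) − 0.04·(19.9216, -7.2256) = (0.972736, -2.632576)
(r₄, s₄) = (0.972736, -2.632576) − 0.04·(16.156096, -4.475776) = (0.32649216, -2.45354496)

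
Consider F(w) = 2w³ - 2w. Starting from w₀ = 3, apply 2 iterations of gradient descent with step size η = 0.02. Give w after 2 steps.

F′(w) = 6w² - 2
w₁ = 3 − 0.02·52 = 1.96
w₂ = 1.96 − 0.02·21.0496 = 1.539008

1.539008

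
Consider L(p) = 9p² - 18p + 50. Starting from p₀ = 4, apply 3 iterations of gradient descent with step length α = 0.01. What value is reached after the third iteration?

2.654104

L′(p) = 18p - 18
Step 1: L′(4) = 54; p₁ = 4 − 0.01·54 = 3.46
Step 2: L′(3.46) = 44.28; p₂ = 3.46 − 0.01·44.28 = 3.0172
Step 3: L′(3.0172) = 36.3096; p₃ = 3.0172 − 0.01·36.3096 = 2.654104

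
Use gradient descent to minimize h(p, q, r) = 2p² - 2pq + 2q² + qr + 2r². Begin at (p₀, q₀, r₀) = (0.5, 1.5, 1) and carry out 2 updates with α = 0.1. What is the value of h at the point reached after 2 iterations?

∇h = (4p - 2q, -2p + 4q + r, q + 4r)
Step 1: at (0.5, 1.5, 1), ∇h = (-1, 6, 5.5) → (0.5, 1.5, 1) − 0.1·(-1, 6, 5.5) = (0.6, 0.9, 0.45)
Step 2: at (0.6, 0.9, 0.45), ∇h = (0.6, 2.85, 2.7) → (0.6, 0.9, 0.45) − 0.1·(0.6, 2.85, 2.7) = (0.54, 0.615, 0.18)
h(0.54, 0.615, 0.18) = 0.85095

0.85095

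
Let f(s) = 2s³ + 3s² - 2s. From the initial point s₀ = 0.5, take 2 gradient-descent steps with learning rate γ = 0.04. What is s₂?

f′(s) = 6s² + 6s - 2
Step 1: f′(0.5) = 2.5; s₁ = 0.5 − 0.04·2.5 = 0.4
Step 2: f′(0.4) = 1.36; s₂ = 0.4 − 0.04·1.36 = 0.3456

0.3456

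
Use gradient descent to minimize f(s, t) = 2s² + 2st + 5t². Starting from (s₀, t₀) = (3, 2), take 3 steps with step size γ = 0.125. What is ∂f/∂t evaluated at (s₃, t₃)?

-1.40625

∇f = (4s + 2t, 2s + 10t)
Step 1: at (3, 2), ∇f = (16, 26) → (3, 2) − 0.125·(16, 26) = (1, -1.25)
Step 2: at (1, -1.25), ∇f = (1.5, -10.5) → (1, -1.25) − 0.125·(1.5, -10.5) = (0.8125, 0.0625)
Step 3: at (0.8125, 0.0625), ∇f = (3.375, 2.25) → (0.8125, 0.0625) − 0.125·(3.375, 2.25) = (0.390625, -0.21875)
∂f/∂t at (0.390625, -0.21875) = -1.40625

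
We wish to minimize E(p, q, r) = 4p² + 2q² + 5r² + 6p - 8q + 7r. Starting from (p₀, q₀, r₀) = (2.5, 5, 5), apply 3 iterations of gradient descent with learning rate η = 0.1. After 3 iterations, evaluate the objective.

∇E = (8p + 6, 4q - 8, 10r + 7)
(p₁, q₁, r₁) = (2.5, 5, 5) − 0.1·(26, 12, 57) = (-0.1, 3.8, -0.7)
(p₂, q₂, r₂) = (-0.1, 3.8, -0.7) − 0.1·(5.2, 7.2, 0) = (-0.62, 3.08, -0.7)
(p₃, q₃, r₃) = (-0.62, 3.08, -0.7) − 0.1·(1.04, 4.32, 0) = (-0.724, 2.648, -0.7)
E(-0.724, 2.648, -0.7) = -11.857488

-11.857488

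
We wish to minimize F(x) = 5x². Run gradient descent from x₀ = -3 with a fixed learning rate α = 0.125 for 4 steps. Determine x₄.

F′(x) = 10x
x₁ = -3 − 0.125·(-30) = 0.75
x₂ = 0.75 − 0.125·7.5 = -0.1875
x₃ = -0.1875 − 0.125·(-1.875) = 0.046875
x₄ = 0.046875 − 0.125·0.46875 = -0.01171875

-0.01171875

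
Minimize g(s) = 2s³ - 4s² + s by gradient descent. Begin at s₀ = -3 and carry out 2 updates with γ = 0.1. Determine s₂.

g′(s) = 6s² - 8s + 1
s₁ = -3 − 0.1·79 = -10.9
s₂ = -10.9 − 0.1·801.06 = -91.006

-91.006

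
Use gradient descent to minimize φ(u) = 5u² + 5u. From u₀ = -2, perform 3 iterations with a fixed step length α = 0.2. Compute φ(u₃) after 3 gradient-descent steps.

φ′(u) = 10u + 5
Step 1: φ′(-2) = -15; u₁ = -2 − 0.2·(-15) = 1
Step 2: φ′(1) = 15; u₂ = 1 − 0.2·15 = -2
Step 3: φ′(-2) = -15; u₃ = -2 − 0.2·(-15) = 1
φ(1) = 10

10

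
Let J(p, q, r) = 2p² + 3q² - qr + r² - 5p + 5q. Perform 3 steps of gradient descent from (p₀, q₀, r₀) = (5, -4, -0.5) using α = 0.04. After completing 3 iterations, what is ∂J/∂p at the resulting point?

∇J = (4p - 5, 6q - r + 5, -q + 2r)
(p₁, q₁, r₁) = (5, -4, -0.5) − 0.04·(15, -18.5, 3) = (4.4, -3.26, -0.62)
(p₂, q₂, r₂) = (4.4, -3.26, -0.62) − 0.04·(12.6, -13.94, 2.02) = (3.896, -2.7024, -0.7008)
(p₃, q₃, r₃) = (3.896, -2.7024, -0.7008) − 0.04·(10.584, -10.5136, 1.3008) = (3.47264, -2.281856, -0.752832)
∂J/∂p at (3.47264, -2.281856, -0.752832) = 8.89056

8.89056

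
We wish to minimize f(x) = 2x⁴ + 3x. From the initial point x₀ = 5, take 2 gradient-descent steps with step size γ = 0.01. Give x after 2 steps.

5.12108216

f′(x) = 8x³ + 3
Step 1: f′(5) = 1003; x₁ = 5 − 0.01·1003 = -5.03
Step 2: f′(-5.03) = -1015.108216; x₂ = -5.03 − 0.01·(-1015.108216) = 5.12108216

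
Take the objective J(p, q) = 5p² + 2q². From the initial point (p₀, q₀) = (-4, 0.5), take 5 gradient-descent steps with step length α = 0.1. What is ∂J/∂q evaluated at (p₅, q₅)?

∇J = (10p, 4q)
(p₁, q₁) = (-4, 0.5) − 0.1·(-40, 2) = (0, 0.3)
(p₂, q₂) = (0, 0.3) − 0.1·(0, 1.2) = (0, 0.18)
(p₃, q₃) = (0, 0.18) − 0.1·(0, 0.72) = (0, 0.108)
(p₄, q₄) = (0, 0.108) − 0.1·(0, 0.432) = (0, 0.0648)
(p₅, q₅) = (0, 0.0648) − 0.1·(0, 0.2592) = (0, 0.03888)
∂J/∂q at (0, 0.03888) = 0.15552

0.15552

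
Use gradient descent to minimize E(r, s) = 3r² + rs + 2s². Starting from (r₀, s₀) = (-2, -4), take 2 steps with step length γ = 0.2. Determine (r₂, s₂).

∇E = (6r + s, r + 4s)
(r₁, s₁) = (-2, -4) − 0.2·(-16, -18) = (1.2, -0.4)
(r₂, s₂) = (1.2, -0.4) − 0.2·(6.8, -0.4) = (-0.16, -0.32)

(-0.16, -0.32)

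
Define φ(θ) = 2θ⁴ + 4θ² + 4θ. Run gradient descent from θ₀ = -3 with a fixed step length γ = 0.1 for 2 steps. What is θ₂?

φ′(θ) = 8θ³ + 8θ + 4
Step 1: φ′(-3) = -236; θ₁ = -3 − 0.1·(-236) = 20.6
Step 2: φ′(20.6) = 70103.328; θ₂ = 20.6 − 0.1·70103.328 = -6989.7328

-6989.7328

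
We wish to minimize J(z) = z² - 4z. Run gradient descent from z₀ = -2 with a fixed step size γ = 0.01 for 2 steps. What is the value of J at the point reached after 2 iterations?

J′(z) = 2z - 4
Step 1: J′(-2) = -8; z₁ = -2 − 0.01·(-8) = -1.92
Step 2: J′(-1.92) = -7.84; z₂ = -1.92 − 0.01·(-7.84) = -1.8416
J(-1.8416) = 10.75789056

10.75789056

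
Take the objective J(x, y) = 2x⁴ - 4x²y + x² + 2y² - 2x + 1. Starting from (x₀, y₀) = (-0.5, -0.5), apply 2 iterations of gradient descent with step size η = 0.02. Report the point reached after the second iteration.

∇J = (8x³ - 8xy + 2x - 2, -4x² + 4y)
(x₁, y₁) = (-0.5, -0.5) − 0.02·(-6, -3) = (-0.38, -0.44)
(x₂, y₂) = (-0.38, -0.44) − 0.02·(-4.536576, -2.3376) = (-0.28926848, -0.393248)

(-0.28926848, -0.393248)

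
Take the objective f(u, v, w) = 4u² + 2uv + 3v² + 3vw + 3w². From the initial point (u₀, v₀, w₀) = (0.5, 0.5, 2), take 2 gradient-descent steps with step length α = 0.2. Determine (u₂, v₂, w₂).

(0.9, 0.92, 1.04)

∇f = (8u + 2v, 2u + 6v + 3w, 3v + 6w)
(u₁, v₁, w₁) = (0.5, 0.5, 2) − 0.2·(5, 10, 13.5) = (-0.5, -1.5, -0.7)
(u₂, v₂, w₂) = (-0.5, -1.5, -0.7) − 0.2·(-7, -12.1, -8.7) = (0.9, 0.92, 1.04)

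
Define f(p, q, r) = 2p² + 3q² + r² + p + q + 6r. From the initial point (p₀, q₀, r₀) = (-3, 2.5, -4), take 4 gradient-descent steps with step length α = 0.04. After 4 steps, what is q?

∇f = (4p + 1, 6q + 1, 2r + 6)
(p₁, q₁, r₁) = (-3, 2.5, -4) − 0.04·(-11, 16, -2) = (-2.56, 1.86, -3.92)
(p₂, q₂, r₂) = (-2.56, 1.86, -3.92) − 0.04·(-9.24, 12.16, -1.84) = (-2.1904, 1.3736, -3.8464)
(p₃, q₃, r₃) = (-2.1904, 1.3736, -3.8464) − 0.04·(-7.7616, 9.2416, -1.6928) = (-1.879936, 1.003936, -3.778688)
(p₄, q₄, r₄) = (-1.879936, 1.003936, -3.778688) − 0.04·(-6.519744, 7.023616, -1.557376) = (-1.61914624, 0.72299136, -3.71639296)
q = 0.72299136

0.72299136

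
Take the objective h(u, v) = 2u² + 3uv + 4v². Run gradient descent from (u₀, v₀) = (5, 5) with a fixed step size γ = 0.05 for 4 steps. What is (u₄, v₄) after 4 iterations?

∇h = (4u + 3v, 3u + 8v)
Step 1: at (5, 5), ∇h = (35, 55) → (5, 5) − 0.05·(35, 55) = (3.25, 2.25)
Step 2: at (3.25, 2.25), ∇h = (19.75, 27.75) → (3.25, 2.25) − 0.05·(19.75, 27.75) = (2.2625, 0.8625)
Step 3: at (2.2625, 0.8625), ∇h = (11.6375, 13.6875) → (2.2625, 0.8625) − 0.05·(11.6375, 13.6875) = (1.680625, 0.178125)
Step 4: at (1.680625, 0.178125), ∇h = (7.256875, 6.466875) → (1.680625, 0.178125) − 0.05·(7.256875, 6.466875) = (1.31778125, -0.14521875)

(1.31778125, -0.14521875)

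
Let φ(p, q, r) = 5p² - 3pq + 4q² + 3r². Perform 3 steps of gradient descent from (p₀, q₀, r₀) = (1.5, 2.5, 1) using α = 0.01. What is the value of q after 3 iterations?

∇φ = (10p - 3q, -3p + 8q, 6r)
(p₁, q₁, r₁) = (1.5, 2.5, 1) − 0.01·(7.5, 15.5, 6) = (1.425, 2.345, 0.94)
(p₂, q₂, r₂) = (1.425, 2.345, 0.94) − 0.01·(7.215, 14.485, 5.64) = (1.35285, 2.20015, 0.8836)
(p₃, q₃, r₃) = (1.35285, 2.20015, 0.8836) − 0.01·(6.92805, 13.54265, 5.3016) = (1.2835695, 2.0647235, 0.830584)
q = 2.0647235

2.0647235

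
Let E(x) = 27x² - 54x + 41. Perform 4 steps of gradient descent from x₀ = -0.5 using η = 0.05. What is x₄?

-11.52815

E′(x) = 54x - 54
x₁ = -0.5 − 0.05·(-81) = 3.55
x₂ = 3.55 − 0.05·137.7 = -3.335
x₃ = -3.335 − 0.05·(-234.09) = 8.3695
x₄ = 8.3695 − 0.05·397.953 = -11.52815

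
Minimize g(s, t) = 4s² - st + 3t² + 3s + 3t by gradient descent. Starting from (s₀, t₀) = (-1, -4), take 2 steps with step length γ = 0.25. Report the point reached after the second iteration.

(0.25, -1.4375)

∇g = (8s - t + 3, -s + 6t + 3)
(s₁, t₁) = (-1, -4) − 0.25·(-1, -20) = (-0.75, 1)
(s₂, t₂) = (-0.75, 1) − 0.25·(-4, 9.75) = (0.25, -1.4375)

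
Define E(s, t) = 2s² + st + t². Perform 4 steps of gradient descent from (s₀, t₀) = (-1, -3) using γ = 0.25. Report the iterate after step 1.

(0.75, -1.25)

∇E = (4s + t, s + 2t)
Step 1: at (-1, -3), ∇E = (-7, -7) → (-1, -3) − 0.25·(-7, -7) = (0.75, -1.25)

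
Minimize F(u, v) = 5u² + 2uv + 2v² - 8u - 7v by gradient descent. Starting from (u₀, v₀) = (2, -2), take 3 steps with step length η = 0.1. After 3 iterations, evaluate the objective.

∇F = (10u + 2v - 8, 2u + 4v - 7)
(u₁, v₁) = (2, -2) − 0.1·(8, -11) = (1.2, -0.9)
(u₂, v₂) = (1.2, -0.9) − 0.1·(2.2, -8.2) = (0.98, -0.08)
(u₃, v₃) = (0.98, -0.08) − 0.1·(1.64, -5.36) = (0.816, 0.456)
F(0.816, 0.456) = -5.230656

-5.230656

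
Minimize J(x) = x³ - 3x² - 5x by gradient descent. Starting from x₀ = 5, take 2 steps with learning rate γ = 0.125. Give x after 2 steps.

0.625

J′(x) = 3x² - 6x - 5
x₁ = 5 − 0.125·40 = 0
x₂ = 0 − 0.125·(-5) = 0.625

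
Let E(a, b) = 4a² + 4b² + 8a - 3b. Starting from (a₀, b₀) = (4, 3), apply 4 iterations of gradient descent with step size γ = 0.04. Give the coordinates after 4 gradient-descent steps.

(0.0690688, 0.93626112)

∇E = (8a + 8, 8b - 3)
Step 1: at (4, 3), ∇E = (40, 21) → (4, 3) − 0.04·(40, 21) = (2.4, 2.16)
Step 2: at (2.4, 2.16), ∇E = (27.2, 14.28) → (2.4, 2.16) − 0.04·(27.2, 14.28) = (1.312, 1.5888)
Step 3: at (1.312, 1.5888), ∇E = (18.496, 9.7104) → (1.312, 1.5888) − 0.04·(18.496, 9.7104) = (0.57216, 1.200384)
Step 4: at (0.57216, 1.200384), ∇E = (12.57728, 6.603072) → (0.57216, 1.200384) − 0.04·(12.57728, 6.603072) = (0.0690688, 0.93626112)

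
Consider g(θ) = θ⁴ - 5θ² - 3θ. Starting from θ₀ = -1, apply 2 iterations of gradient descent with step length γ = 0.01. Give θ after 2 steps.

g′(θ) = 4θ³ - 10θ - 3
θ₁ = -1 − 0.01·3 = -1.03
θ₂ = -1.03 − 0.01·2.929092 = -1.05929092

-1.05929092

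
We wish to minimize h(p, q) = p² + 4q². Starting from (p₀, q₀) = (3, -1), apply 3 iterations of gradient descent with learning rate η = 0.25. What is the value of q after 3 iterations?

1

∇h = (2p, 8q)
(p₁, q₁) = (3, -1) − 0.25·(6, -8) = (1.5, 1)
(p₂, q₂) = (1.5, 1) − 0.25·(3, 8) = (0.75, -1)
(p₃, q₃) = (0.75, -1) − 0.25·(1.5, -8) = (0.375, 1)
q = 1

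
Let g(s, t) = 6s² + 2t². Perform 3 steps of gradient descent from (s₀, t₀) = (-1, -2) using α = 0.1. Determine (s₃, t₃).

(0.008, -0.432)

∇g = (12s, 4t)
(s₁, t₁) = (-1, -2) − 0.1·(-12, -8) = (0.2, -1.2)
(s₂, t₂) = (0.2, -1.2) − 0.1·(2.4, -4.8) = (-0.04, -0.72)
(s₃, t₃) = (-0.04, -0.72) − 0.1·(-0.48, -2.88) = (0.008, -0.432)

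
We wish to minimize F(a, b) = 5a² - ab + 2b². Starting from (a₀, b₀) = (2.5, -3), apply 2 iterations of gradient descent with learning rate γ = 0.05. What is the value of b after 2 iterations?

∇F = (10a - b, -a + 4b)
Step 1: at (2.5, -3), ∇F = (28, -14.5) → (2.5, -3) − 0.05·(28, -14.5) = (1.1, -2.275)
Step 2: at (1.1, -2.275), ∇F = (13.275, -10.2) → (1.1, -2.275) − 0.05·(13.275, -10.2) = (0.43625, -1.765)
b = -1.765

-1.765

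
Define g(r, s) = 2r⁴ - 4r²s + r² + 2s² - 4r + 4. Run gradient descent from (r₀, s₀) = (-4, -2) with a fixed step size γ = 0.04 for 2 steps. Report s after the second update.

61.704064

∇g = (8r³ - 8rs + 2r - 4, -4r² + 4s)
(r₁, s₁) = (-4, -2) − 0.04·(-588, -72) = (19.52, 0.88)
(r₂, s₂) = (19.52, 0.88) − 0.04·(59399.326464, -1520.6016) = (-2356.45305856, 61.704064)
s = 61.704064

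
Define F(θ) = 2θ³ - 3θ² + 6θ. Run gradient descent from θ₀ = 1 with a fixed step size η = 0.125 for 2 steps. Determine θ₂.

-0.359375

F′(θ) = 6θ² - 6θ + 6
Step 1: F′(1) = 6; θ₁ = 1 − 0.125·6 = 0.25
Step 2: F′(0.25) = 4.875; θ₂ = 0.25 − 0.125·4.875 = -0.359375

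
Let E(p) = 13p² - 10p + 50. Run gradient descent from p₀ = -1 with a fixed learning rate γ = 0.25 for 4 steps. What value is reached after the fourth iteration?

-1266.625

E′(p) = 26p - 10
Step 1: E′(-1) = -36; p₁ = -1 − 0.25·(-36) = 8
Step 2: E′(8) = 198; p₂ = 8 − 0.25·198 = -41.5
Step 3: E′(-41.5) = -1089; p₃ = -41.5 − 0.25·(-1089) = 230.75
Step 4: E′(230.75) = 5989.5; p₄ = 230.75 − 0.25·5989.5 = -1266.625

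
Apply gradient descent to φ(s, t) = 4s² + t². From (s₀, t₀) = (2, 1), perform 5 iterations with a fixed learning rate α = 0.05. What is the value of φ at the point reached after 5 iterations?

∇φ = (8s, 2t)
(s₁, t₁) = (2, 1) − 0.05·(16, 2) = (1.2, 0.9)
(s₂, t₂) = (1.2, 0.9) − 0.05·(9.6, 1.8) = (0.72, 0.81)
(s₃, t₃) = (0.72, 0.81) − 0.05·(5.76, 1.62) = (0.432, 0.729)
(s₄, t₄) = (0.432, 0.729) − 0.05·(3.456, 1.458) = (0.2592, 0.6561)
(s₅, t₅) = (0.2592, 0.6561) − 0.05·(2.0736, 1.3122) = (0.15552, 0.59049)
φ(0.15552, 0.59049) = 0.4454243217

0.4454243217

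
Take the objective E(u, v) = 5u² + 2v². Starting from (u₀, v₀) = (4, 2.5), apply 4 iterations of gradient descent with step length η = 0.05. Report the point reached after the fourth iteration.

∇E = (10u, 4v)
Step 1: at (4, 2.5), ∇E = (40, 10) → (4, 2.5) − 0.05·(40, 10) = (2, 2)
Step 2: at (2, 2), ∇E = (20, 8) → (2, 2) − 0.05·(20, 8) = (1, 1.6)
Step 3: at (1, 1.6), ∇E = (10, 6.4) → (1, 1.6) − 0.05·(10, 6.4) = (0.5, 1.28)
Step 4: at (0.5, 1.28), ∇E = (5, 5.12) → (0.5, 1.28) − 0.05·(5, 5.12) = (0.25, 1.024)

(0.25, 1.024)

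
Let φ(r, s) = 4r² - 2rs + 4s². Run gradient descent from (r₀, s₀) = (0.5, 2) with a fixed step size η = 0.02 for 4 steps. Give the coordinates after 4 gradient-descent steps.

∇φ = (8r - 2s, -2r + 8s)
Step 1: at (0.5, 2), ∇φ = (0, 15) → (0.5, 2) − 0.02·(0, 15) = (0.5, 1.7)
Step 2: at (0.5, 1.7), ∇φ = (0.6, 12.6) → (0.5, 1.7) − 0.02·(0.6, 12.6) = (0.488, 1.448)
Step 3: at (0.488, 1.448), ∇φ = (1.008, 10.608) → (0.488, 1.448) − 0.02·(1.008, 10.608) = (0.46784, 1.23584)
Step 4: at (0.46784, 1.23584), ∇φ = (1.27104, 8.95104) → (0.46784, 1.23584) − 0.02·(1.27104, 8.95104) = (0.4424192, 1.0568192)

(0.4424192, 1.0568192)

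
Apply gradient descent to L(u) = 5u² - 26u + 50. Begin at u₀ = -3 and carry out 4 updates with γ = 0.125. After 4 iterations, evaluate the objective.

L′(u) = 10u - 26
u₁ = -3 − 0.125·(-56) = 4
u₂ = 4 − 0.125·14 = 2.25
u₃ = 2.25 − 0.125·(-3.5) = 2.6875
u₄ = 2.6875 − 0.125·0.875 = 2.578125
L(2.578125) = 16.202392578125

16.202392578125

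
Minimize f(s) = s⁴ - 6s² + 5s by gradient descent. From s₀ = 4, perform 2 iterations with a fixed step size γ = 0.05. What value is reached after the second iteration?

f′(s) = 4s³ - 12s + 5
Step 1: f′(4) = 213; s₁ = 4 − 0.05·213 = -6.65
Step 2: f′(-6.65) = -1091.5185; s₂ = -6.65 − 0.05·(-1091.5185) = 47.925925

47.925925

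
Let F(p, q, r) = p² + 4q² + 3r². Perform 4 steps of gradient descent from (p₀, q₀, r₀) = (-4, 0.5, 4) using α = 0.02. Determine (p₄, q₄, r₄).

∇F = (2p, 8q, 6r)
Step 1: at (-4, 0.5, 4), ∇F = (-8, 4, 24) → (-4, 0.5, 4) − 0.02·(-8, 4, 24) = (-3.84, 0.42, 3.52)
Step 2: at (-3.84, 0.42, 3.52), ∇F = (-7.68, 3.36, 21.12) → (-3.84, 0.42, 3.52) − 0.02·(-7.68, 3.36, 21.12) = (-3.6864, 0.3528, 3.0976)
Step 3: at (-3.6864, 0.3528, 3.0976), ∇F = (-7.3728, 2.8224, 18.5856) → (-3.6864, 0.3528, 3.0976) − 0.02·(-7.3728, 2.8224, 18.5856) = (-3.538944, 0.296352, 2.725888)
Step 4: at (-3.538944, 0.296352, 2.725888), ∇F = (-7.077888, 2.370816, 16.355328) → (-3.538944, 0.296352, 2.725888) − 0.02·(-7.077888, 2.370816, 16.355328) = (-3.39738624, 0.24893568, 2.39878144)

(-3.39738624, 0.24893568, 2.39878144)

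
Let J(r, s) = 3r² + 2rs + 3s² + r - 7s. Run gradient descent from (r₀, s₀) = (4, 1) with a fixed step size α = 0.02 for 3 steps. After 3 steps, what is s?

∇J = (6r + 2s + 1, 2r + 6s - 7)
Step 1: at (4, 1), ∇J = (27, 7) → (4, 1) − 0.02·(27, 7) = (3.46, 0.86)
Step 2: at (3.46, 0.86), ∇J = (23.48, 5.08) → (3.46, 0.86) − 0.02·(23.48, 5.08) = (2.9904, 0.7584)
Step 3: at (2.9904, 0.7584), ∇J = (20.4592, 3.5312) → (2.9904, 0.7584) − 0.02·(20.4592, 3.5312) = (2.581216, 0.687776)
s = 0.687776

0.687776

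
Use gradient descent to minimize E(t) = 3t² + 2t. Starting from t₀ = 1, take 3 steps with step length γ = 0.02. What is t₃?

0.575296

E′(t) = 6t + 2
Step 1: E′(1) = 8; t₁ = 1 − 0.02·8 = 0.84
Step 2: E′(0.84) = 7.04; t₂ = 0.84 − 0.02·7.04 = 0.6992
Step 3: E′(0.6992) = 6.1952; t₃ = 0.6992 − 0.02·6.1952 = 0.575296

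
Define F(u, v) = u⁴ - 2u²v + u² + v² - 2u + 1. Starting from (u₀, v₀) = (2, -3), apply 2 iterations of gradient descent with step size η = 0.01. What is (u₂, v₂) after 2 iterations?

(1.13462048, -2.762472)

∇F = (4u³ - 4uv + 2u - 2, -2u² + 2v)
Step 1: at (2, -3), ∇F = (58, -14) → (2, -3) − 0.01·(58, -14) = (1.42, -2.86)
Step 2: at (1.42, -2.86), ∇F = (28.537952, -9.7528) → (1.42, -2.86) − 0.01·(28.537952, -9.7528) = (1.13462048, -2.762472)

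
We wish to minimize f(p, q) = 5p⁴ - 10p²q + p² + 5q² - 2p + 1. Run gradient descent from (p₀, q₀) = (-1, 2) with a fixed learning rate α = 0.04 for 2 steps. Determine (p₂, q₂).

∇f = (20p³ - 20pq + 2p - 2, -10p² + 10q)
(p₁, q₁) = (-1, 2) − 0.04·(16, 10) = (-1.64, 1.6)
(p₂, q₂) = (-1.64, 1.6) − 0.04·(-41.01888, -10.896) = (0.0007552, 2.03584)

(0.0007552, 2.03584)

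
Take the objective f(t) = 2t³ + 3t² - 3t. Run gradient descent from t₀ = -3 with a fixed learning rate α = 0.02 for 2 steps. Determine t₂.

-4.768272

f′(t) = 6t² + 6t - 3
Step 1: f′(-3) = 33; t₁ = -3 − 0.02·33 = -3.66
Step 2: f′(-3.66) = 55.4136; t₂ = -3.66 − 0.02·55.4136 = -4.768272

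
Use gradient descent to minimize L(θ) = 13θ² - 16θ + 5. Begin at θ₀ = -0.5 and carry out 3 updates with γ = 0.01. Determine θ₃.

L′(θ) = 26θ - 16
Step 1: L′(-0.5) = -29; θ₁ = -0.5 − 0.01·(-29) = -0.21
Step 2: L′(-0.21) = -21.46; θ₂ = -0.21 − 0.01·(-21.46) = 0.0046
Step 3: L′(0.0046) = -15.8804; θ₃ = 0.0046 − 0.01·(-15.8804) = 0.163404

0.163404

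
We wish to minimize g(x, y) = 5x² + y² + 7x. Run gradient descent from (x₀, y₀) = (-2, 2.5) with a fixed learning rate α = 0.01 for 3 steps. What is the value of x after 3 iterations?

∇g = (10x + 7, 2y)
(x₁, y₁) = (-2, 2.5) − 0.01·(-13, 5) = (-1.87, 2.45)
(x₂, y₂) = (-1.87, 2.45) − 0.01·(-11.7, 4.9) = (-1.753, 2.401)
(x₃, y₃) = (-1.753, 2.401) − 0.01·(-10.53, 4.802) = (-1.6477, 2.35298)
x = -1.6477

-1.6477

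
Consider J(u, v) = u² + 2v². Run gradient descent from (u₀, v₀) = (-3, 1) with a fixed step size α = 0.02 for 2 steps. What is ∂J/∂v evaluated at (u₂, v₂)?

∇J = (2u, 4v)
Step 1: at (-3, 1), ∇J = (-6, 4) → (-3, 1) − 0.02·(-6, 4) = (-2.88, 0.92)
Step 2: at (-2.88, 0.92), ∇J = (-5.76, 3.68) → (-2.88, 0.92) − 0.02·(-5.76, 3.68) = (-2.7648, 0.8464)
∂J/∂v at (-2.7648, 0.8464) = 3.3856

3.3856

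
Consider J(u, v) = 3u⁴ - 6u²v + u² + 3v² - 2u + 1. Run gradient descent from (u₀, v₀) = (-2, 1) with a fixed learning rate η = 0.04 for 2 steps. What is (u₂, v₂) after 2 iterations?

(1.36070656, 1.608256)

∇J = (12u³ - 12uv + 2u - 2, -6u² + 6v)
Step 1: at (-2, 1), ∇J = (-78, -18) → (-2, 1) − 0.04·(-78, -18) = (1.12, 1.72)
Step 2: at (1.12, 1.72), ∇J = (-6.017664, 2.7936) → (1.12, 1.72) − 0.04·(-6.017664, 2.7936) = (1.36070656, 1.608256)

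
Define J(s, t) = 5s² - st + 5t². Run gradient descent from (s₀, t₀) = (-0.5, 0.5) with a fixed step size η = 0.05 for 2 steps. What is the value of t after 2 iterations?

0.10125

∇J = (10s - t, -s + 10t)
Step 1: at (-0.5, 0.5), ∇J = (-5.5, 5.5) → (-0.5, 0.5) − 0.05·(-5.5, 5.5) = (-0.225, 0.225)
Step 2: at (-0.225, 0.225), ∇J = (-2.475, 2.475) → (-0.225, 0.225) − 0.05·(-2.475, 2.475) = (-0.10125, 0.10125)
t = 0.10125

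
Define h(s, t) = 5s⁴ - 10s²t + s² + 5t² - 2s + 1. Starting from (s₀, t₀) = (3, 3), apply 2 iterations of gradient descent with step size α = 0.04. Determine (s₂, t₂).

∇h = (20s³ - 20st + 2s - 2, -10s² + 10t)
Step 1: at (3, 3), ∇h = (364, -60) → (3, 3) − 0.04·(364, -60) = (-11.56, 5.4)
Step 2: at (-11.56, 5.4), ∇h = (-29672.72832, -1282.336) → (-11.56, 5.4) − 0.04·(-29672.72832, -1282.336) = (1175.3491328, 56.69344)

(1175.3491328, 56.69344)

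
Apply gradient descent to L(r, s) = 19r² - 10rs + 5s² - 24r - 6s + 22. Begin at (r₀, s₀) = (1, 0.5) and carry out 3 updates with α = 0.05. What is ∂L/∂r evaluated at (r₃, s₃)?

-14.216

∇L = (38r - 10s - 24, -10r + 10s - 6)
(r₁, s₁) = (1, 0.5) − 0.05·(9, -11) = (0.55, 1.05)
(r₂, s₂) = (0.55, 1.05) − 0.05·(-13.6, -1) = (1.23, 1.1)
(r₃, s₃) = (1.23, 1.1) − 0.05·(11.74, -7.3) = (0.643, 1.465)
∂L/∂r at (0.643, 1.465) = -14.216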